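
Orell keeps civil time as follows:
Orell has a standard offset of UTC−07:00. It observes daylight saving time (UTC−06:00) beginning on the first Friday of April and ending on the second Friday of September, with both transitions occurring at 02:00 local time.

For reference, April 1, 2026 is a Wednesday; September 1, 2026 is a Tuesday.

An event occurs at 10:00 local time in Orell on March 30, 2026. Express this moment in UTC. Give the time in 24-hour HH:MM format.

1 April 2026 is a Wednesday, so the first Friday is April 3.
1 September 2026 is a Tuesday, so the first Friday is September 4 and the second is September 11.
March 30, 2026 does not fall between 3 April and 11 September, so daylight saving is not in effect and Orell is at UTC−07:00.
10:00 local + 7h = 17:00 UTC.

17:00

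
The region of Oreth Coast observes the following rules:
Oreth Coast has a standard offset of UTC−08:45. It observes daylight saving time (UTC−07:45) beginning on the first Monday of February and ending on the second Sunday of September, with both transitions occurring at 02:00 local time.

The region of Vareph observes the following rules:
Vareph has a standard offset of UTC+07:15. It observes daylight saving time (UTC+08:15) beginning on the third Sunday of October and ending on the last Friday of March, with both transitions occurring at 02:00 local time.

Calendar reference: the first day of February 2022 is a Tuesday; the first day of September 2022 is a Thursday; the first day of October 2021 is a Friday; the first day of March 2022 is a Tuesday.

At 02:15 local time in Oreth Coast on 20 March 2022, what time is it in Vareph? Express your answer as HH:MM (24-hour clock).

18:15

1 February 2022 is a Tuesday, so the first Monday is February 7.
1 September 2022 is a Thursday, so the first Sunday is September 4 and the second is September 11.
Daylight saving runs 7 February – 11 September; 20 March 2022 is inside that window, so Oreth Coast is at UTC−07:45.
02:15 Oreth Coast + 7h45m = 10:00 UTC.
1 October 2021 is a Friday, so the first Sunday is October 3 and the third is October 17.
1 March 2022 is a Tuesday, so Fridays fall on 4, 11, 18, 25; the last is March 25.
At the standard offset (UTC+07:15), 10:00 UTC + 7h15m = 17:15 Vareph standard time.
The standard-time date in Vareph, 20 March 2022, falls between 17 October 2021 and 25 March 2022, so daylight saving is in effect and Vareph is at UTC+08:15.
10:00 UTC + 8h15m = 18:15 Vareph.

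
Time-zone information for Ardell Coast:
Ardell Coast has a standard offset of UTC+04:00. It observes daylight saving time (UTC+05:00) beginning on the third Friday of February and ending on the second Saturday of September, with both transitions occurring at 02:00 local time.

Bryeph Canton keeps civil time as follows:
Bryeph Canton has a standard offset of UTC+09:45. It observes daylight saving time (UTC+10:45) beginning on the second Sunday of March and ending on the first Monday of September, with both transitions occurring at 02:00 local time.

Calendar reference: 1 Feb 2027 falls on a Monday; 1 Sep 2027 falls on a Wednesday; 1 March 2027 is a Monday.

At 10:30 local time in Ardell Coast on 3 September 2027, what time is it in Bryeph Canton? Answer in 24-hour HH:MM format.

16:15

1 February 2027 is a Monday, so the first Friday is February 5 and the third is February 19.
1 September 2027 is a Wednesday, so the first Saturday is September 4 and the second is September 11.
3 September 2027 falls between 19 February and 11 September, so daylight saving is in effect and Ardell Coast is at UTC+05:00.
10:30 Ardell Coast − 5h = 05:30 UTC.
1 March 2027 is a Monday, so the first Sunday is March 7 and the second is March 14.
1 September 2027 is a Wednesday, so the first Monday is September 6.
At the standard offset (UTC+09:45), 05:30 UTC + 9h45m = 15:15 Bryeph Canton standard time.
The standard-time date in Bryeph Canton, 3 September 2027, falls between 14 March and 6 September, so daylight saving is in effect and Bryeph Canton is at UTC+10:45.
05:30 UTC + 10h45m = 16:15 Bryeph Canton.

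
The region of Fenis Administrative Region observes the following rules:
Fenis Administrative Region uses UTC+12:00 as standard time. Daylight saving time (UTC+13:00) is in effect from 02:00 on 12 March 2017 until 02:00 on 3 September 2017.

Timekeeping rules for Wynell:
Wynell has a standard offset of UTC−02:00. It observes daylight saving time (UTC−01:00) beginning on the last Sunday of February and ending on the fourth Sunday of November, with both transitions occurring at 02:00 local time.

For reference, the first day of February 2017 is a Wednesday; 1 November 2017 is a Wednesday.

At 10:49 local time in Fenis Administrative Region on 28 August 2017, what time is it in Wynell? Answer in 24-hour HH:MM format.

28 August 2017 lies within the daylight-saving period (12 March – 3 September), so Fenis Administrative Region is on daylight time, UTC+13:00.
10:49 Fenis Administrative Region − 13h = 21:49 UTC (rolling into the previous day, 27 August 2017).
1 February 2017 is a Wednesday, so Sundays fall on 5, 12, 19, 26; the last is February 26.
1 November 2017 is a Wednesday, so the first Sunday is November 5 and the fourth is November 26.
At the standard offset (UTC−02:00), 21:49 UTC − 2h = 19:49 Wynell standard time.
The standard-time date in Wynell, 27 August 2017, lies within the daylight-saving period (26 February – 26 November), so Wynell is on daylight time, UTC−01:00.
21:49 UTC − 1h = 20:49 Wynell.

20:49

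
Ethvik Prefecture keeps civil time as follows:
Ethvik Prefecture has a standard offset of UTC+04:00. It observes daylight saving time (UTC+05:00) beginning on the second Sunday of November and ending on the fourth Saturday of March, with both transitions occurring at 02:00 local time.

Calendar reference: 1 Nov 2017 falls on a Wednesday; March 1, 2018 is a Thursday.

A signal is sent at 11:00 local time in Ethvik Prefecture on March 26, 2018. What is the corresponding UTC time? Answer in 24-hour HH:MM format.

07:00

1 November 2017 is a Wednesday, so the first Sunday is November 5 and the second is November 12.
1 March 2018 is a Thursday, so the first Saturday is March 3 and the fourth is March 24.
March 26, 2018 is outside the daylight-saving period (12 November 2017 – 24 March 2018), so Ethvik Prefecture is on standard time, UTC+04:00.
11:00 local − 4h = 07:00 UTC.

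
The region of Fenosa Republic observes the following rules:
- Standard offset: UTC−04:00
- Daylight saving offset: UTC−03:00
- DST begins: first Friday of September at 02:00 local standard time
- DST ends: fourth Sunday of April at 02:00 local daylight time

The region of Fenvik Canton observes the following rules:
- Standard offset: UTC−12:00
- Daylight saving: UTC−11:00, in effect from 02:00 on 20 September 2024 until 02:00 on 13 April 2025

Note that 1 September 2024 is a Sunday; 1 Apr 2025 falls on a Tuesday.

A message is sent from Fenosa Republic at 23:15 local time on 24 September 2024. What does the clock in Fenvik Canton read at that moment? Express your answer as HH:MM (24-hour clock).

1 September 2024 is a Sunday, so the first Friday is September 6.
1 April 2025 is a Tuesday, so the first Sunday is April 6 and the fourth is April 27.
24 September 2024 lies within the daylight-saving period (6 September 2024 – 27 April 2025), so Fenosa Republic is on daylight time, UTC−03:00.
23:15 Fenosa Republic + 3h = 02:15 UTC (rolling into the next day, 25 September 2024).
At the standard offset (UTC−12:00), 02:15 UTC − 12h = 14:15 Fenvik Canton standard time (rolling into the previous day, 24 September 2024).
The standard-time date in Fenvik Canton, 24 September 2024, lies within the daylight-saving period (20 September 2024 – 13 April 2025), so Fenvik Canton is on daylight time, UTC−11:00.
02:15 UTC − 11h = 15:15 Fenvik Canton (rolling into the previous day, 24 September 2024).

15:15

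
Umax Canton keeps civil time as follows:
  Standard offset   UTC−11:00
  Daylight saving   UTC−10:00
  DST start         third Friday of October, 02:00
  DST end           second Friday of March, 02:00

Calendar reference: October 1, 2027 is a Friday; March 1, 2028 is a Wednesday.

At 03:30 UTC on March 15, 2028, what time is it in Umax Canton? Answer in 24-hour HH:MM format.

1 October 2027 is a Friday, so the first Friday is October 1 and the third is October 15.
1 March 2028 is a Wednesday, so the first Friday is March 3 and the second is March 10.
At the standard offset (UTC−11:00), 03:30 UTC − 11h = 16:30 Umax Canton standard time (rolling into the previous day, 14 March 2028).
The standard-time date in Umax Canton, March 14, 2028, is outside the daylight-saving period (15 October 2027 – 10 March 2028), so Umax Canton is on standard time, UTC−11:00.
03:30 UTC − 11h = 16:30 local (rolling into the previous day, 14 March 2028).

16:30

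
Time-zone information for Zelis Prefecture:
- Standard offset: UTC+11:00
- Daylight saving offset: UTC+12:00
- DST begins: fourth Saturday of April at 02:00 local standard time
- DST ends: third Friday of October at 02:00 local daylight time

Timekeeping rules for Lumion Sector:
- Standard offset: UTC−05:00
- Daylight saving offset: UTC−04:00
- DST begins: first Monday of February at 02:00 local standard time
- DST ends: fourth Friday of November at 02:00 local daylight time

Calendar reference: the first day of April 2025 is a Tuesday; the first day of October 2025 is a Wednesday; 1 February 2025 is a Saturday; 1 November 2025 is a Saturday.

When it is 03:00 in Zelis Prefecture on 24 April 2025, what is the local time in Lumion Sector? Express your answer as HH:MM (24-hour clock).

12:00

1 April 2025 is a Tuesday, so the first Saturday is April 5 and the fourth is April 26.
1 October 2025 is a Wednesday, so the first Friday is October 3 and the third is October 17.
24 April 2025 does not fall between 26 April and 17 October, so daylight saving is not in effect and Zelis Prefecture is at UTC+11:00.
03:00 Zelis Prefecture − 11h = 16:00 UTC (rolling into the previous day, 23 April 2025).
1 February 2025 is a Saturday, so the first Monday is February 3.
1 November 2025 is a Saturday, so the first Friday is November 7 and the fourth is November 28.
At the standard offset (UTC−05:00), 16:00 UTC − 5h = 11:00 Lumion Sector standard time.
Daylight saving runs 3 February – 28 November; the standard-time date in Lumion Sector, 23 April 2025, is inside that window, so Lumion Sector is at UTC−04:00.
16:00 UTC − 4h = 12:00 Lumion Sector.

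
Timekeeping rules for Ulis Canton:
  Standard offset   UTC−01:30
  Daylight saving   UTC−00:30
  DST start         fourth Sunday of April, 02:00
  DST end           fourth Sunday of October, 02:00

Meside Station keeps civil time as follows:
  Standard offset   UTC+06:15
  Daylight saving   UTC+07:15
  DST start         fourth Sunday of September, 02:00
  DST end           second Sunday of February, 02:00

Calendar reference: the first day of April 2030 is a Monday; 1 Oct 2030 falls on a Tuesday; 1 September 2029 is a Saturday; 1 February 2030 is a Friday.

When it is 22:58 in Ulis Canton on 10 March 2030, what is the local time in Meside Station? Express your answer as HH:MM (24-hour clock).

1 April 2030 is a Monday, so the first Sunday is April 7 and the fourth is April 28.
1 October 2030 is a Tuesday, so the first Sunday is October 6 and the fourth is October 27.
10 March 2030 is outside the daylight-saving period (28 April – 27 October), so Ulis Canton is on standard time, UTC−01:30.
22:58 Ulis Canton + 1h30m = 00:28 UTC (rolling into the next day, 11 March 2030).
1 September 2029 is a Saturday, so the first Sunday is September 2 and the fourth is September 23.
1 February 2030 is a Friday, so the first Sunday is February 3 and the second is February 10.
At the standard offset (UTC+06:15), 00:28 UTC + 6h15m = 06:43 Meside Station standard time.
The standard-time date in Meside Station, 11 March 2030, does not fall between 23 September 2029 and 10 February 2030, so daylight saving is not in effect and Meside Station is at UTC+06:15.
00:28 UTC + 6h15m = 06:43 Meside Station.

06:43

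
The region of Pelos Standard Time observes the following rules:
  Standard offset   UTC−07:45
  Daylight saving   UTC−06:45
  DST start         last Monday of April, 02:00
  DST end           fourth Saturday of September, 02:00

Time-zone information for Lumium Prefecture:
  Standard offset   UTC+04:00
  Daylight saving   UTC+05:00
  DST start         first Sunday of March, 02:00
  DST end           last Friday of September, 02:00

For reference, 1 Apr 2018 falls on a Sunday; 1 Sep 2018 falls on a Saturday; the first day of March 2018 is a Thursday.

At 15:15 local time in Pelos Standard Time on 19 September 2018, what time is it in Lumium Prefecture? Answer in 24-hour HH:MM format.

1 April 2018 is a Sunday, so Mondays fall on 2, 9, 16, 23, 30; the last is April 30.
1 September 2018 is a Saturday, so the first Saturday is September 1 and the fourth is September 22.
Daylight saving runs 30 April – 22 September; 19 September 2018 is inside that window, so Pelos Standard Time is at UTC−06:45.
15:15 Pelos Standard Time + 6h45m = 22:00 UTC.
1 March 2018 is a Thursday, so the first Sunday is March 4.
1 September 2018 is a Saturday, so Fridays fall on 7, 14, 21, 28; the last is September 28.
At the standard offset (UTC+04:00), 22:00 UTC + 4h = 02:00 Lumium Prefecture standard time (rolling into the next day, 20 September 2018).
The standard-time date in Lumium Prefecture, 20 September 2018, lies within the daylight-saving period (4 March – 28 September), so Lumium Prefecture is on daylight time, UTC+05:00.
22:00 UTC + 5h = 03:00 Lumium Prefecture (rolling into the next day, 20 September 2018).

03:00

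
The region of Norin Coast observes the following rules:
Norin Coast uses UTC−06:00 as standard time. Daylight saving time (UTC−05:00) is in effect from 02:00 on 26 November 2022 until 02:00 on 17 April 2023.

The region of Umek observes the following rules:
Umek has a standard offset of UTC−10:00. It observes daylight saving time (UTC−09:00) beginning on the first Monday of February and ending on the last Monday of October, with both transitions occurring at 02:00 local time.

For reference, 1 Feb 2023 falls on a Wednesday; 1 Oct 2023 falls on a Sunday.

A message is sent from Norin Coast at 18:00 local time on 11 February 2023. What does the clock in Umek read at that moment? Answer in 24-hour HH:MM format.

14:00

11 February 2023 falls between 26 November 2022 and 17 April 2023, so daylight saving is in effect and Norin Coast is at UTC−05:00.
18:00 Norin Coast + 5h = 23:00 UTC.
1 February 2023 is a Wednesday, so the first Monday is February 6.
1 October 2023 is a Sunday, so Mondays fall on 2, 9, 16, 23, 30; the last is October 30.
At the standard offset (UTC−10:00), 23:00 UTC − 10h = 13:00 Umek standard time.
The standard-time date in Umek, 11 February 2023, lies within the daylight-saving period (6 February – 30 October), so Umek is on daylight time, UTC−09:00.
23:00 UTC − 9h = 14:00 Umek.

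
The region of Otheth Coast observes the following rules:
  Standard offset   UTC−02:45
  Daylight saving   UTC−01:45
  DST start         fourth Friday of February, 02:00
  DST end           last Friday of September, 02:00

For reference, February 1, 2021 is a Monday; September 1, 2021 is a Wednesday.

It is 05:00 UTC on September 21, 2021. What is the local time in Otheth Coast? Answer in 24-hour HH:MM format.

03:15

1 February 2021 is a Monday, so the first Friday is February 5 and the fourth is February 26.
1 September 2021 is a Wednesday, so Fridays fall on 3, 10, 17, 24; the last is September 24.
At the standard offset (UTC−02:45), 05:00 UTC − 2h45m = 02:15 Otheth Coast standard time.
The standard-time date in Otheth Coast, September 21, 2021, falls between 26 February and 24 September, so daylight saving is in effect and Otheth Coast is at UTC−01:45.
05:00 UTC − 1h45m = 03:15 local.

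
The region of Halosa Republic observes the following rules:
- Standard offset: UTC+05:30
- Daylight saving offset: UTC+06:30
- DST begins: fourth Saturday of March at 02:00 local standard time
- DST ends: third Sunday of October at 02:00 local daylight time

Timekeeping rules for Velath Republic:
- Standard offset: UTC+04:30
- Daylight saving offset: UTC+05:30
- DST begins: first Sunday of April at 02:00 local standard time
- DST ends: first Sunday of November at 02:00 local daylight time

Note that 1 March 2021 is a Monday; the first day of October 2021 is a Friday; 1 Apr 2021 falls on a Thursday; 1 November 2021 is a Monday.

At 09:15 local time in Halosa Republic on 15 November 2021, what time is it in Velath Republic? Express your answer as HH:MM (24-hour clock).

08:15

1 March 2021 is a Monday, so the first Saturday is March 6 and the fourth is March 27.
1 October 2021 is a Friday, so the first Sunday is October 3 and the third is October 17.
Daylight saving runs 27 March – 17 October; 15 November 2021 is outside that window, so Halosa Republic is on standard time at UTC+05:30.
09:15 Halosa Republic − 5h30m = 03:45 UTC.
1 April 2021 is a Thursday, so the first Sunday is April 4.
1 November 2021 is a Monday, so the first Sunday is November 7.
At the standard offset (UTC+04:30), 03:45 UTC + 4h30m = 08:15 Velath Republic standard time.
The standard-time date in Velath Republic, 15 November 2021, does not fall between 4 April and 7 November, so daylight saving is not in effect and Velath Republic is at UTC+04:30.
03:45 UTC + 4h30m = 08:15 Velath Republic.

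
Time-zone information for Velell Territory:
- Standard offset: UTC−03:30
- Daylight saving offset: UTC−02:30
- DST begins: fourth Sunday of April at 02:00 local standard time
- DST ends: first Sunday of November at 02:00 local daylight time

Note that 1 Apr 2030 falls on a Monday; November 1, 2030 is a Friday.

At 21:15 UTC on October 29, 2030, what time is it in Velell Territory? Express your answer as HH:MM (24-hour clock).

18:45

1 April 2030 is a Monday, so the first Sunday is April 7 and the fourth is April 28.
1 November 2030 is a Friday, so the first Sunday is November 3.
At the standard offset (UTC−03:30), 21:15 UTC − 3h30m = 17:45 Velell Territory standard time.
Daylight saving runs 28 April – 3 November; the standard-time date in Velell Territory, October 29, 2030, is inside that window, so Velell Territory is at UTC−02:30.
21:15 UTC − 2h30m = 18:45 local.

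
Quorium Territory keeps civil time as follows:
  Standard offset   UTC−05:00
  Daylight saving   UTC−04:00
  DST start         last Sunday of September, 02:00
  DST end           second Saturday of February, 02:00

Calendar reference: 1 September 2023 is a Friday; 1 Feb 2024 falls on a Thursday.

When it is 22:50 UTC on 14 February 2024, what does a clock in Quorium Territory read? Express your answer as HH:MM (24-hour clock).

17:50

1 September 2023 is a Friday, so Sundays fall on 3, 10, 17, 24; the last is September 24.
1 February 2024 is a Thursday, so the first Saturday is February 3 and the second is February 10.
At the standard offset (UTC−05:00), 22:50 UTC − 5h = 17:50 Quorium Territory standard time.
Daylight saving runs 24 September 2023 – 10 February 2024; the standard-time date in Quorium Territory, 14 February 2024, is outside that window, so Quorium Territory is on standard time at UTC−05:00.
22:50 UTC − 5h = 17:50 local.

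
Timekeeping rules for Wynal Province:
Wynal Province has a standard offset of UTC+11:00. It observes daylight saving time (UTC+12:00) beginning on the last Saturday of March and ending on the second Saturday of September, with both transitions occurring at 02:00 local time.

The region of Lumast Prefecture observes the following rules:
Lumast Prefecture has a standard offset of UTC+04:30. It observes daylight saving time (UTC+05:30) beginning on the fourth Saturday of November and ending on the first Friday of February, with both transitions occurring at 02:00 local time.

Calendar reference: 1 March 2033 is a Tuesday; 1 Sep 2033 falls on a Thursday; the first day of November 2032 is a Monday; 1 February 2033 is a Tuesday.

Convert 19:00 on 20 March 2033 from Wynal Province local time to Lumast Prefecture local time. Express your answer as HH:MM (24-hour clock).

1 March 2033 is a Tuesday, so Saturdays fall on 5, 12, 19, 26; the last is March 26.
1 September 2033 is a Thursday, so the first Saturday is September 3 and the second is September 10.
Daylight saving runs 26 March – 10 September; 20 March 2033 is outside that window, so Wynal Province is on standard time at UTC+11:00.
19:00 Wynal Province − 11h = 08:00 UTC.
1 November 2032 is a Monday, so the first Saturday is November 6 and the fourth is November 27.
1 February 2033 is a Tuesday, so the first Friday is February 4.
At the standard offset (UTC+04:30), 08:00 UTC + 4h30m = 12:30 Lumast Prefecture standard time.
The standard-time date in Lumast Prefecture, 20 March 2033, is outside the daylight-saving period (27 November 2032 – 4 February 2033), so Lumast Prefecture is on standard time, UTC+04:30.
08:00 UTC + 4h30m = 12:30 Lumast Prefecture.

12:30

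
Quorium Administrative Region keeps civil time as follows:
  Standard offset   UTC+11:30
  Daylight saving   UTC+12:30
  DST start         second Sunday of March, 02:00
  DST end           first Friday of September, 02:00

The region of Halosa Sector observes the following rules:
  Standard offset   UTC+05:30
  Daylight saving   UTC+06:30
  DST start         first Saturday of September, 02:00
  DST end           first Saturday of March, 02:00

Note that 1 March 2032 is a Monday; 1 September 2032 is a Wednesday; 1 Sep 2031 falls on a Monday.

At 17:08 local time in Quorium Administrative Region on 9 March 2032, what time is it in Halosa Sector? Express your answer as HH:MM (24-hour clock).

11:08

1 March 2032 is a Monday, so the first Sunday is March 7 and the second is March 14.
1 September 2032 is a Wednesday, so the first Friday is September 3.
9 March 2032 is outside the daylight-saving period (14 March – 3 September), so Quorium Administrative Region is on standard time, UTC+11:30.
17:08 Quorium Administrative Region − 11h30m = 05:38 UTC.
1 September 2031 is a Monday, so the first Saturday is September 6.
1 March 2032 is a Monday, so the first Saturday is March 6.
At the standard offset (UTC+05:30), 05:38 UTC + 5h30m = 11:08 Halosa Sector standard time.
Daylight saving runs 6 September 2031 – 6 March 2032; the standard-time date in Halosa Sector, 9 March 2032, is outside that window, so Halosa Sector is on standard time at UTC+05:30.
05:38 UTC + 5h30m = 11:08 Halosa Sector.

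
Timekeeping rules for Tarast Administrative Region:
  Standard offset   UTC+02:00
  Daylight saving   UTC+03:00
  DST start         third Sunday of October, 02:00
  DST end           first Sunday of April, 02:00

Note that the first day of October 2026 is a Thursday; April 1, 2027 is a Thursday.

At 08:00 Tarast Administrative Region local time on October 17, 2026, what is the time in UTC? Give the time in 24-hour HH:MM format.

06:00

1 October 2026 is a Thursday, so the first Sunday is October 4 and the third is October 18.
1 April 2027 is a Thursday, so the first Sunday is April 4.
October 17, 2026 does not fall between 18 October 2026 and 4 April 2027, so daylight saving is not in effect and Tarast Administrative Region is at UTC+02:00.
08:00 local − 2h = 06:00 UTC.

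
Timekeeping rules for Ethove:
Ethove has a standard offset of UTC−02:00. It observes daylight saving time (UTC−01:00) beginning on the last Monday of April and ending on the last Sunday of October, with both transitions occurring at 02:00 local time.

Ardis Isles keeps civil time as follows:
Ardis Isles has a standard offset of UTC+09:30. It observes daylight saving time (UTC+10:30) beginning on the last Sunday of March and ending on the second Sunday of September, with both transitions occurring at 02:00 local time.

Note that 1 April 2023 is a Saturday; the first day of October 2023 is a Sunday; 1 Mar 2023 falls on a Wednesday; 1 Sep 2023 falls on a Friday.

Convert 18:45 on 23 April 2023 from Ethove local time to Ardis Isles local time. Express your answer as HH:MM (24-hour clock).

07:15

1 April 2023 is a Saturday, so Mondays fall on 3, 10, 17, 24; the last is April 24.
1 October 2023 is a Sunday, so Sundays fall on 1, 8, 15, 22, 29; the last is October 29.
Daylight saving runs 24 April – 29 October; 23 April 2023 is outside that window, so Ethove is on standard time at UTC−02:00.
18:45 Ethove + 2h = 20:45 UTC.
1 March 2023 is a Wednesday, so Sundays fall on 5, 12, 19, 26; the last is March 26.
1 September 2023 is a Friday, so the first Sunday is September 3 and the second is September 10.
At the standard offset (UTC+09:30), 20:45 UTC + 9h30m = 06:15 Ardis Isles standard time (rolling into the next day, 24 April 2023).
Daylight saving runs 26 March – 10 September; the standard-time date in Ardis Isles, 24 April 2023, is inside that window, so Ardis Isles is at UTC+10:30.
20:45 UTC + 10h30m = 07:15 Ardis Isles (rolling into the next day, 24 April 2023).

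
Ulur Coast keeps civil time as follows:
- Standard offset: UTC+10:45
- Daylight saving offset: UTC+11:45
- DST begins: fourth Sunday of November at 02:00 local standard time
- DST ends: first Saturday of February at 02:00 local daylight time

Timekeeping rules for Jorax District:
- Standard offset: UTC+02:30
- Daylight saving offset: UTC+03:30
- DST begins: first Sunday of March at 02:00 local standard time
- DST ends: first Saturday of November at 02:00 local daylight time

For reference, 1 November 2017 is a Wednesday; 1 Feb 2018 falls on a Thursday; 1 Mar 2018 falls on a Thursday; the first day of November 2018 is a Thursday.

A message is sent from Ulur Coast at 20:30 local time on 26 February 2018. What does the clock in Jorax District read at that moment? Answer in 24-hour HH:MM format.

12:15

1 November 2017 is a Wednesday, so the first Sunday is November 5 and the fourth is November 26.
1 February 2018 is a Thursday, so the first Saturday is February 3.
Daylight saving runs 26 November 2017 – 3 February 2018; 26 February 2018 is outside that window, so Ulur Coast is on standard time at UTC+10:45.
20:30 Ulur Coast − 10h45m = 09:45 UTC.
1 March 2018 is a Thursday, so the first Sunday is March 4.
1 November 2018 is a Thursday, so the first Saturday is November 3.
At the standard offset (UTC+02:30), 09:45 UTC + 2h30m = 12:15 Jorax District standard time.
The standard-time date in Jorax District, 26 February 2018, does not fall between 4 March and 3 November, so daylight saving is not in effect and Jorax District is at UTC+02:30.
09:45 UTC + 2h30m = 12:15 Jorax District.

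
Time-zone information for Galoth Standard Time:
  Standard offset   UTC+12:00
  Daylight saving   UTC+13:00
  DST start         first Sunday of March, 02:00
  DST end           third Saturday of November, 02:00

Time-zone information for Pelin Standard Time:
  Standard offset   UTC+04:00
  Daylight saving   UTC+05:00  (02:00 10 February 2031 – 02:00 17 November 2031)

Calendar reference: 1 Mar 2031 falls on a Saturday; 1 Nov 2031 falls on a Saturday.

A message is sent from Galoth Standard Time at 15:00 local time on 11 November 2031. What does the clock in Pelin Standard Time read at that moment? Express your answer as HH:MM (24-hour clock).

07:00

1 March 2031 is a Saturday, so the first Sunday is March 2.
1 November 2031 is a Saturday, so the first Saturday is November 1 and the third is November 15.
11 November 2031 lies within the daylight-saving period (2 March – 15 November), so Galoth Standard Time is on daylight time, UTC+13:00.
15:00 Galoth Standard Time − 13h = 02:00 UTC.
At the standard offset (UTC+04:00), 02:00 UTC + 4h = 06:00 Pelin Standard Time standard time.
The standard-time date in Pelin Standard Time, 11 November 2031, falls between 10 February and 17 November, so daylight saving is in effect and Pelin Standard Time is at UTC+05:00.
02:00 UTC + 5h = 07:00 Pelin Standard Time.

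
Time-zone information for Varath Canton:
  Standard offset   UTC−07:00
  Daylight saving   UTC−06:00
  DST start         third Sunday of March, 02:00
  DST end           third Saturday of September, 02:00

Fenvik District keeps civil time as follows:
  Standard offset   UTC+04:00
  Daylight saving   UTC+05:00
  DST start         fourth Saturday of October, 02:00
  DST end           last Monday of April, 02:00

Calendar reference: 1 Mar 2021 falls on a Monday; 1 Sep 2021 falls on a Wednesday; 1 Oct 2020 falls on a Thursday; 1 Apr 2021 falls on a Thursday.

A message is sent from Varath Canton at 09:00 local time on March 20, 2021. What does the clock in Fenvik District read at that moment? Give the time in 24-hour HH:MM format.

1 March 2021 is a Monday, so the first Sunday is March 7 and the third is March 21.
1 September 2021 is a Wednesday, so the first Saturday is September 4 and the third is September 18.
Daylight saving runs 21 March – 18 September; March 20, 2021 is outside that window, so Varath Canton is on standard time at UTC−07:00.
09:00 Varath Canton + 7h = 16:00 UTC.
1 October 2020 is a Thursday, so the first Saturday is October 3 and the fourth is October 24.
1 April 2021 is a Thursday, so Mondays fall on 5, 12, 19, 26; the last is April 26.
At the standard offset (UTC+04:00), 16:00 UTC + 4h = 20:00 Fenvik District standard time.
The standard-time date in Fenvik District, March 20, 2021, falls between 24 October 2020 and 26 April 2021, so daylight saving is in effect and Fenvik District is at UTC+05:00.
16:00 UTC + 5h = 21:00 Fenvik District.

21:00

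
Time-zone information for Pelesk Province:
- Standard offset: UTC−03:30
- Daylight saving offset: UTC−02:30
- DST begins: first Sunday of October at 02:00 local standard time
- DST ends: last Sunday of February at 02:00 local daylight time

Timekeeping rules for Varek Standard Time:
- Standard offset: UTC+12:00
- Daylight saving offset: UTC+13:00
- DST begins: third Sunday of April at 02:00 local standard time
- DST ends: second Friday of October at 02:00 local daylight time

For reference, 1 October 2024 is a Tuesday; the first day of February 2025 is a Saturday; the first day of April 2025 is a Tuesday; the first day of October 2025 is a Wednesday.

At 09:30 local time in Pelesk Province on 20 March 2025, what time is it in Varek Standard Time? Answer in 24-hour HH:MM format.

01:00

1 October 2024 is a Tuesday, so the first Sunday is October 6.
1 February 2025 is a Saturday, so Sundays fall on 2, 9, 16, 23; the last is February 23.
20 March 2025 does not fall between 6 October 2024 and 23 February 2025, so daylight saving is not in effect and Pelesk Province is at UTC−03:30.
09:30 Pelesk Province + 3h30m = 13:00 UTC.
1 April 2025 is a Tuesday, so the first Sunday is April 6 and the third is April 20.
1 October 2025 is a Wednesday, so the first Friday is October 3 and the second is October 10.
At the standard offset (UTC+12:00), 13:00 UTC + 12h = 01:00 Varek Standard Time standard time (rolling into the next day, 21 March 2025).
Daylight saving runs 20 April – 10 October; the standard-time date in Varek Standard Time, 21 March 2025, is outside that window, so Varek Standard Time is on standard time at UTC+12:00.
13:00 UTC + 12h = 01:00 Varek Standard Time (rolling into the next day, 21 March 2025).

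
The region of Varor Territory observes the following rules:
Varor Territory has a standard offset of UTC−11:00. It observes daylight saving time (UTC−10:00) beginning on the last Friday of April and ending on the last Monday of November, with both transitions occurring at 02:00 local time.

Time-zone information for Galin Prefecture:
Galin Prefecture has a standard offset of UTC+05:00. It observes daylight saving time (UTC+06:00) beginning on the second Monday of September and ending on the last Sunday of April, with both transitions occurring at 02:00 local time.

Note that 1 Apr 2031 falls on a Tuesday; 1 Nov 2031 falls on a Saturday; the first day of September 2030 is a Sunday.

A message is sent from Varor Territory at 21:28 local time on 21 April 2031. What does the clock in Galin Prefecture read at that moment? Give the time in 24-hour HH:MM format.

14:28

1 April 2031 is a Tuesday, so Fridays fall on 4, 11, 18, 25; the last is April 25.
1 November 2031 is a Saturday, so Mondays fall on 3, 10, 17, 24; the last is November 24.
Daylight saving runs 25 April – 24 November; 21 April 2031 is outside that window, so Varor Territory is on standard time at UTC−11:00.
21:28 Varor Territory + 11h = 08:28 UTC (rolling into the next day, 22 April 2031).
1 September 2030 is a Sunday, so the first Monday is September 2 and the second is September 9.
1 April 2031 is a Tuesday, so Sundays fall on 6, 13, 20, 27; the last is April 27.
At the standard offset (UTC+05:00), 08:28 UTC + 5h = 13:28 Galin Prefecture standard time.
The standard-time date in Galin Prefecture, 22 April 2031, falls between 9 September 2030 and 27 April 2031, so daylight saving is in effect and Galin Prefecture is at UTC+06:00.
08:28 UTC + 6h = 14:28 Galin Prefecture.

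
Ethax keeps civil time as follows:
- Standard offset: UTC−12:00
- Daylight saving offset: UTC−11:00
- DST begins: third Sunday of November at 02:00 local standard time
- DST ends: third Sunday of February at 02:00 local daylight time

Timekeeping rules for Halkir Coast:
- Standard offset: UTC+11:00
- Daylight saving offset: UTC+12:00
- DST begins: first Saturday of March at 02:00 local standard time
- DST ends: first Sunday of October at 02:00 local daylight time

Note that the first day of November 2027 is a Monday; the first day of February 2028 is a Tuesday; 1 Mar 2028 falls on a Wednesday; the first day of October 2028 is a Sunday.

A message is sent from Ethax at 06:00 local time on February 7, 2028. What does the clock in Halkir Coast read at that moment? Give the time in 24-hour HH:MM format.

1 November 2027 is a Monday, so the first Sunday is November 7 and the third is November 21.
1 February 2028 is a Tuesday, so the first Sunday is February 6 and the third is February 20.
Daylight saving runs 21 November 2027 – 20 February 2028; February 7, 2028 is inside that window, so Ethax is at UTC−11:00.
06:00 Ethax + 11h = 17:00 UTC.
1 March 2028 is a Wednesday, so the first Saturday is March 4.
1 October 2028 is a Sunday, so the first Sunday is October 1.
At the standard offset (UTC+11:00), 17:00 UTC + 11h = 04:00 Halkir Coast standard time (rolling into the next day, 8 February 2028).
The standard-time date in Halkir Coast, February 8, 2028, is outside the daylight-saving period (4 March – 1 October), so Halkir Coast is on standard time, UTC+11:00.
17:00 UTC + 11h = 04:00 Halkir Coast (rolling into the next day, 8 February 2028).

04:00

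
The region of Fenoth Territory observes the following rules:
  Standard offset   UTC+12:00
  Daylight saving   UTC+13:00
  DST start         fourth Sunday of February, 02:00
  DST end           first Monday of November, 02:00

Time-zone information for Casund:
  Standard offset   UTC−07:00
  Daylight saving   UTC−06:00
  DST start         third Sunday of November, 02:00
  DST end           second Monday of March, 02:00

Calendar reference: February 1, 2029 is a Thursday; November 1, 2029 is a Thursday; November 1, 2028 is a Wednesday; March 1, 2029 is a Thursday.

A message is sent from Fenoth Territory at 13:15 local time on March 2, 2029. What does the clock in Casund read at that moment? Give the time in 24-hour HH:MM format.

18:15

1 February 2029 is a Thursday, so the first Sunday is February 4 and the fourth is February 25.
1 November 2029 is a Thursday, so the first Monday is November 5.
March 2, 2029 lies within the daylight-saving period (25 February – 5 November), so Fenoth Territory is on daylight time, UTC+13:00.
13:15 Fenoth Territory − 13h = 00:15 UTC.
1 November 2028 is a Wednesday, so the first Sunday is November 5 and the third is November 19.
1 March 2029 is a Thursday, so the first Monday is March 5 and the second is March 12.
At the standard offset (UTC−07:00), 00:15 UTC − 7h = 17:15 Casund standard time (rolling into the previous day, 1 March 2029).
The standard-time date in Casund, March 1, 2029, lies within the daylight-saving period (19 November 2028 – 12 March 2029), so Casund is on daylight time, UTC−06:00.
00:15 UTC − 6h = 18:15 Casund (rolling into the previous day, 1 March 2029).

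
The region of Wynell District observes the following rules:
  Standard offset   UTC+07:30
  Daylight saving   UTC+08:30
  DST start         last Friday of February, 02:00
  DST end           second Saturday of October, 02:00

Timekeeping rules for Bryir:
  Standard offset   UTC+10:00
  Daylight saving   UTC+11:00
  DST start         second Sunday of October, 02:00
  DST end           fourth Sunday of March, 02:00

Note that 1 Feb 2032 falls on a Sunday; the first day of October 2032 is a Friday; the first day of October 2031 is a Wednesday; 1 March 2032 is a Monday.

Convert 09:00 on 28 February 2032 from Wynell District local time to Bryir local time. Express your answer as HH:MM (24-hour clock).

1 February 2032 is a Sunday, so Fridays fall on 6, 13, 20, 27; the last is February 27.
1 October 2032 is a Friday, so the first Saturday is October 2 and the second is October 9.
28 February 2032 falls between 27 February and 9 October, so daylight saving is in effect and Wynell District is at UTC+08:30.
09:00 Wynell District − 8h30m = 00:30 UTC.
1 October 2031 is a Wednesday, so the first Sunday is October 5 and the second is October 12.
1 March 2032 is a Monday, so the first Sunday is March 7 and the fourth is March 28.
At the standard offset (UTC+10:00), 00:30 UTC + 10h = 10:30 Bryir standard time.
Daylight saving runs 12 October 2031 – 28 March 2032; the standard-time date in Bryir, 28 February 2032, is inside that window, so Bryir is at UTC+11:00.
00:30 UTC + 11h = 11:30 Bryir.

11:30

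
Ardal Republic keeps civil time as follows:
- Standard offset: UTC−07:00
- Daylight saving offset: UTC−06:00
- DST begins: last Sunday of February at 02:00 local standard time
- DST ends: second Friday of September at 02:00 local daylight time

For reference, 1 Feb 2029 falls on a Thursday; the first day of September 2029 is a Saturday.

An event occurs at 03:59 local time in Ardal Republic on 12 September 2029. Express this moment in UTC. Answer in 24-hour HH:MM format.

1 February 2029 is a Thursday, so Sundays fall on 4, 11, 18, 25; the last is February 25.
1 September 2029 is a Saturday, so the first Friday is September 7 and the second is September 14.
12 September 2029 lies within the daylight-saving period (25 February – 14 September), so Ardal Republic is on daylight time, UTC−06:00.
03:59 local + 6h = 09:59 UTC.

09:59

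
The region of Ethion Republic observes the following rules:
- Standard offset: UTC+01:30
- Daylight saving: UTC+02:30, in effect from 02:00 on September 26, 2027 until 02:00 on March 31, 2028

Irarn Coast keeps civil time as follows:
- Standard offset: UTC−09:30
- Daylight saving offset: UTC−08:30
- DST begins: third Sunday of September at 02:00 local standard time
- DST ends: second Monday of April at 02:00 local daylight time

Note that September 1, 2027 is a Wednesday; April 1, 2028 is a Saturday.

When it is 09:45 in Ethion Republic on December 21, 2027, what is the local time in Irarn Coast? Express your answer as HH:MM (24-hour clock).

December 21, 2027 lies within the daylight-saving period (26 September 2027 – 31 March 2028), so Ethion Republic is on daylight time, UTC+02:30.
09:45 Ethion Republic − 2h30m = 07:15 UTC.
1 September 2027 is a Wednesday, so the first Sunday is September 5 and the third is September 19.
1 April 2028 is a Saturday, so the first Monday is April 3 and the second is April 10.
At the standard offset (UTC−09:30), 07:15 UTC − 9h30m = 21:45 Irarn Coast standard time (rolling into the previous day, 20 December 2027).
The standard-time date in Irarn Coast, December 20, 2027, falls between 19 September 2027 and 10 April 2028, so daylight saving is in effect and Irarn Coast is at UTC−08:30.
07:15 UTC − 8h30m = 22:45 Irarn Coast (rolling into the previous day, 20 December 2027).

22:45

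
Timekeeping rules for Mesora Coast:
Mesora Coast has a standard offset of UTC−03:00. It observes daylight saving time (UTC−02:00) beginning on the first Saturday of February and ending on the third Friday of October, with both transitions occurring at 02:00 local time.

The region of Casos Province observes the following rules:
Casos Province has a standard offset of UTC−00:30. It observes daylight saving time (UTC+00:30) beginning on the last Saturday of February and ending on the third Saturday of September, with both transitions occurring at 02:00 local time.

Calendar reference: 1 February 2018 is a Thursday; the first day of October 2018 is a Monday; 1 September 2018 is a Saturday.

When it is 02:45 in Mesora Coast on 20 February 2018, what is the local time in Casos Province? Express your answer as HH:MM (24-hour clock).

04:15

1 February 2018 is a Thursday, so the first Saturday is February 3.
1 October 2018 is a Monday, so the first Friday is October 5 and the third is October 19.
Daylight saving runs 3 February – 19 October; 20 February 2018 is inside that window, so Mesora Coast is at UTC−02:00.
02:45 Mesora Coast + 2h = 04:45 UTC.
1 February 2018 is a Thursday, so Saturdays fall on 3, 10, 17, 24; the last is February 24.
1 September 2018 is a Saturday, so the first Saturday is September 1 and the third is September 15.
At the standard offset (UTC−00:30), 04:45 UTC − 0h30m = 04:15 Casos Province standard time.
The standard-time date in Casos Province, 20 February 2018, is outside the daylight-saving period (24 February – 15 September), so Casos Province is on standard time, UTC−00:30.
04:45 UTC − 0h30m = 04:15 Casos Province.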